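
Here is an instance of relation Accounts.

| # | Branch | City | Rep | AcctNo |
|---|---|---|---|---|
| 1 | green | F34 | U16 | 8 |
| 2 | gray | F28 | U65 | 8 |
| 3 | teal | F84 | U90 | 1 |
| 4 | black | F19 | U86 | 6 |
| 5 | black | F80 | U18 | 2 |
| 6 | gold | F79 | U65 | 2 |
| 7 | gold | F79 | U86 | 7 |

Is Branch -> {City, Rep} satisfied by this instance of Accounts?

Branch=green: row 1 → {City,Rep} = (F34, U16) ✓
Branch=gray: row 2 → {City,Rep} = (F28, U65) ✓
Branch=teal: row 3 → {City,Rep} = (F84, U90) ✓
Branch=black: rows 4, 5 → {City,Rep} takes values {(F19, U86), (F80, U18)} — violation
Branch=gold: rows 6, 7 → {City,Rep} takes values {(F79, U65), (F79, U86)} — violation
Two rows agree on Branch but differ on {City, Rep}, so Branch -> {City, Rep} does not hold.

No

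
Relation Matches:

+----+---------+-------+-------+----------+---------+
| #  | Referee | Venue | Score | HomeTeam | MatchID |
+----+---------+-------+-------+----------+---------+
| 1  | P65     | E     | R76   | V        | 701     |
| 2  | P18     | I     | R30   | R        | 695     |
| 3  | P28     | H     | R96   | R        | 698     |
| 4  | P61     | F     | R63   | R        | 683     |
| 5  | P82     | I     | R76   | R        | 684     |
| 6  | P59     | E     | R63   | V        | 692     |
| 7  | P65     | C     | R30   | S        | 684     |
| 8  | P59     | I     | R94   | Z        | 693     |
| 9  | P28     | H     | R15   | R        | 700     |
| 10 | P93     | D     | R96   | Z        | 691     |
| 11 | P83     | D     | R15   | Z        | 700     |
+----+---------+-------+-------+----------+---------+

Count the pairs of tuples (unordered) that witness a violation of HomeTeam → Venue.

10

HomeTeam=V: all 2 rows agree on Venue — 0 pairs.
HomeTeam=R: violating pairs (2,3), (2,4), (2,9), (3,4), (3,5), (4,5), (4,9), (5,9) — 8 pairs.
HomeTeam=Z: violating pairs (8,10), (8,11) — 2 pairs.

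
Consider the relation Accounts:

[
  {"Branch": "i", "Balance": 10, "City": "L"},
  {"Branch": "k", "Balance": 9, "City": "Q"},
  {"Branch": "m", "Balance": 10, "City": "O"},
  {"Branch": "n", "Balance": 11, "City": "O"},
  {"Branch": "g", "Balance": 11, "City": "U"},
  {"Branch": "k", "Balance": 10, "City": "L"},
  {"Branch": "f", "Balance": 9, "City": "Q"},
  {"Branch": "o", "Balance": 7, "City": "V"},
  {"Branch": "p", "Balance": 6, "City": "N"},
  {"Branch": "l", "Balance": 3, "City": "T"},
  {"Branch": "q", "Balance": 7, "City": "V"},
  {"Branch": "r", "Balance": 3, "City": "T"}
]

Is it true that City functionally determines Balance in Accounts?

City=L: 2 rows → Balance = 10, 10 ✓
City=Q: 2 rows → Balance = 9, 9 ✓
City=O: 2 rows → Balance takes values {10, 11} — violation
City=U: 1 row → Balance = 11 ✓
City=V: 2 rows → Balance = 7, 7 ✓
City=N: 1 row → Balance = 6 ✓
City=T: 2 rows → Balance = 3, 3 ✓
Two rows agree on City but differ on Balance, so City -> Balance does not hold.

No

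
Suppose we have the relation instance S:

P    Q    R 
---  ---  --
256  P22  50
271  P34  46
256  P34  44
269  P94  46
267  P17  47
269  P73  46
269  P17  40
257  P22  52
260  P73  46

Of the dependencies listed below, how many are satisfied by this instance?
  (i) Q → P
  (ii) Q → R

0

(i) Q → P: Q=P22: 2 rows → P takes values {256, 257} — violation; Q=P34: 2 rows → P takes values {271, 256} — violation; Q=P17: 2 rows → P takes values {267, 269} — violation; Q=P73: 2 rows → P takes values {269, 260} — violation — fails.
(ii) Q → R: Q=P22: 2 rows → R takes values {50, 52} — violation; Q=P34: 2 rows → R takes values {46, 44} — violation; Q=P17: 2 rows → R takes values {47, 40} — violation — fails.
None of the 2 dependencies hold.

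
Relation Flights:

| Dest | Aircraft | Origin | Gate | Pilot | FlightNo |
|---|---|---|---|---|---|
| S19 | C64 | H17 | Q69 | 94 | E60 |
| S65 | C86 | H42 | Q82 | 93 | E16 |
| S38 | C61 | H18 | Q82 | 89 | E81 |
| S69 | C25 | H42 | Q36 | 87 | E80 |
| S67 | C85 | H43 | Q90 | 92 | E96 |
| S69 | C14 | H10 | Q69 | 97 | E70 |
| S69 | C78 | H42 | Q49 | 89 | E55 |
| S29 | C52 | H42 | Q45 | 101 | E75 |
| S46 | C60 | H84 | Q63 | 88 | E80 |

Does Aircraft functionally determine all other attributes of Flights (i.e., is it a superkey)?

All 9 rows have distinct Aircraft values, so Aircraft → (all attributes) holds and Aircraft is a superkey.

Yes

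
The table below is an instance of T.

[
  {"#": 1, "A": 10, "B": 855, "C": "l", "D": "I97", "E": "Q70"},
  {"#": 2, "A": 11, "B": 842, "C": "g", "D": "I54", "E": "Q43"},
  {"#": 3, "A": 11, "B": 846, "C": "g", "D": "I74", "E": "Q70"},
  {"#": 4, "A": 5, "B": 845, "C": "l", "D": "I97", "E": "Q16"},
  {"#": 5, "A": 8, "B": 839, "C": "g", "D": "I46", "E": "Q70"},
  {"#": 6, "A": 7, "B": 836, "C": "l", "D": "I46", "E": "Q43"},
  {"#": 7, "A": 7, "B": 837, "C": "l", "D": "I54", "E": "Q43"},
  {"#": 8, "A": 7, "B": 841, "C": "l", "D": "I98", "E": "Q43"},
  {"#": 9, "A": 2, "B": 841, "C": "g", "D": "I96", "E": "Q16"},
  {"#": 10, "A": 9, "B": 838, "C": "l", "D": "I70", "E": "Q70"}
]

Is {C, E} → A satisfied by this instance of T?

(C=l, E=Q70): rows 1, 10 → A takes values {10, 9} — violation
(C=g, E=Q43): row 2 → A = 11 ✓
(C=g, E=Q70): rows 3, 5 → A takes values {11, 8} — violation
(C=l, E=Q16): row 4 → A = 5 ✓
(C=l, E=Q43): rows 6, 7, 8 → A = 7, 7, 7 ✓
(C=g, E=Q16): row 9 → A = 2 ✓
Two rows agree on {C, E} but differ on A, so {C, E} → A does not hold.

No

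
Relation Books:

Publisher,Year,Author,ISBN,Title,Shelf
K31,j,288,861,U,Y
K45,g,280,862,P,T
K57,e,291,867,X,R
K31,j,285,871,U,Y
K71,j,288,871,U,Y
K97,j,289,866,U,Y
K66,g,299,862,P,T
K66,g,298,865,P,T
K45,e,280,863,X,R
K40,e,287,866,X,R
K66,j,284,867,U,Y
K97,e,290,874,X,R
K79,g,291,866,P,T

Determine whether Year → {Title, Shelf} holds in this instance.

Year=j: 5 rows → {Title,Shelf} = (U, Y), (U, Y), (U, Y), (U, Y), (U, Y) ✓
Year=g: 4 rows → {Title,Shelf} = (P, T), (P, T), (P, T), (P, T) ✓
Year=e: 4 rows → {Title,Shelf} = (X, R), (X, R), (X, R), (X, R) ✓
Every Year value is associated with a single {Title, Shelf} value, so Year → {Title, Shelf} holds.

Yes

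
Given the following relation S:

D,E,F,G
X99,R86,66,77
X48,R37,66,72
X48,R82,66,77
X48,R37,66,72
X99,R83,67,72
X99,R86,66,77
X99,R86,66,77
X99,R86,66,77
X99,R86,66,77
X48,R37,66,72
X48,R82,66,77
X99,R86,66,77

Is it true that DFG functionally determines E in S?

(D=X99, F=66, G=77): 6 rows → E = R86, R86, R86, R86, R86, R86 ✓
(D=X48, F=66, G=72): 3 rows → E = R37, R37, R37 ✓
(D=X48, F=66, G=77): 2 rows → E = R82, R82 ✓
(D=X99, F=67, G=72): 1 row → E = R83 ✓
Every DFG value is associated with a single E value, so DFG -> E holds.

Yes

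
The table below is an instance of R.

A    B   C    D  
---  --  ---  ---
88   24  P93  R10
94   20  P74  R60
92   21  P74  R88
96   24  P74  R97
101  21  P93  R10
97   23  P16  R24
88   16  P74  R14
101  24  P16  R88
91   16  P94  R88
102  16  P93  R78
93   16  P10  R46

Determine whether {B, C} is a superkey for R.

Yes

All 11 rows have distinct {B, C} values, so {B, C} → (all attributes) holds and {B, C} is a superkey.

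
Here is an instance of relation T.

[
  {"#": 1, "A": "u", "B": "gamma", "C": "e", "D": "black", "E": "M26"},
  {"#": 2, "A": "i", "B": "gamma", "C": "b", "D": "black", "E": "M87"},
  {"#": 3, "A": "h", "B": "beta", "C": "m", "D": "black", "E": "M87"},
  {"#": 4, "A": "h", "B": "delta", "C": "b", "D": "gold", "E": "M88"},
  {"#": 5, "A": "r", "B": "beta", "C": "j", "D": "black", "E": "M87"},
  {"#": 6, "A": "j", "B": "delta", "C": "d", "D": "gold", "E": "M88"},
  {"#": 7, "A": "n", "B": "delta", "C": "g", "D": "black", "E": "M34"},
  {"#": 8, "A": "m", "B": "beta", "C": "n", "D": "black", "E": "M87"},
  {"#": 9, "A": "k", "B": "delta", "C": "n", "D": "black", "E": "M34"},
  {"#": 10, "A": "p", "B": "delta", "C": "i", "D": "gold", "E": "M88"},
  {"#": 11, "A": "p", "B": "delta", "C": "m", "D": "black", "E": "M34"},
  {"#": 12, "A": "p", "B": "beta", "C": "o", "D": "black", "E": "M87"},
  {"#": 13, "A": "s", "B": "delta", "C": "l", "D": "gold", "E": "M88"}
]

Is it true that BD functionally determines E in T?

No

(B=gamma, D=black): rows 1, 2 → E takes values {M26, M87} — violation
(B=beta, D=black): rows 3, 5, 8, 12 → E = M87, M87, M87, M87 ✓
(B=delta, D=gold): rows 4, 6, 10, 13 → E = M88, M88, M88, M88 ✓
(B=delta, D=black): rows 7, 9, 11 → E = M34, M34, M34 ✓
Two rows agree on BD but differ on E, so BD -> E does not hold.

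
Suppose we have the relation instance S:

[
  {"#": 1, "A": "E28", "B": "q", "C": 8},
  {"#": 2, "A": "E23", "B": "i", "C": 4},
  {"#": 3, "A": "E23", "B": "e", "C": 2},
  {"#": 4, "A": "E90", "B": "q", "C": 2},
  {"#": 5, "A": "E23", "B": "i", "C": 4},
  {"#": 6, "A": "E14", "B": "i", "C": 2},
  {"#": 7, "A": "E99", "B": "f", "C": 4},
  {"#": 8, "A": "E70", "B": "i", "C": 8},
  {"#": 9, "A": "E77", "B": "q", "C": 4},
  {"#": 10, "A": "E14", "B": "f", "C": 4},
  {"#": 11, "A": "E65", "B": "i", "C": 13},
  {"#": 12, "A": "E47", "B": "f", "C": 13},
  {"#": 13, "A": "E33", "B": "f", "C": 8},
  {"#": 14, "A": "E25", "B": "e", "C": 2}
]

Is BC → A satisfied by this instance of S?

No

(B=q, C=8): row 1 → A = E28 ✓
(B=i, C=4): rows 2, 5 → A = E23, E23 ✓
(B=e, C=2): rows 3, 14 → A takes values {E23, E25} — violation
(B=q, C=2): row 4 → A = E90 ✓
(B=i, C=2): row 6 → A = E14 ✓
(B=f, C=4): rows 7, 10 → A takes values {E99, E14} — violation
(B=i, C=8): row 8 → A = E70 ✓
(B=q, C=4): row 9 → A = E77 ✓
(B=i, C=13): row 11 → A = E65 ✓
(B=f, C=13): row 12 → A = E47 ✓
(B=f, C=8): row 13 → A = E33 ✓
Two rows agree on BC but differ on A, so BC → A does not hold.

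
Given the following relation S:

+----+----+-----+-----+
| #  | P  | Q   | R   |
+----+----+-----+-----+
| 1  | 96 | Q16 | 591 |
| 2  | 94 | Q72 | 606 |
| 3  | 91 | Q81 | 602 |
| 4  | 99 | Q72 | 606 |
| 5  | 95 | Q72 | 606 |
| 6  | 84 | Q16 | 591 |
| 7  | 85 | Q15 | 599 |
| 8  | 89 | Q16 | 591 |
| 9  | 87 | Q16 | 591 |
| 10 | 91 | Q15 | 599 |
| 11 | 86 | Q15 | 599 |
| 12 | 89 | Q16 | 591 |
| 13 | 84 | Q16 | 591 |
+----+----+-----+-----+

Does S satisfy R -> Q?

Yes

R=591: rows 1, 6, 8, 9, 12, 13 → Q = Q16, Q16, Q16, Q16, Q16, Q16 ✓
R=606: rows 2, 4, 5 → Q = Q72, Q72, Q72 ✓
R=602: row 3 → Q = Q81 ✓
R=599: rows 7, 10, 11 → Q = Q15, Q15, Q15 ✓
Every R value is associated with a single Q value, so R -> Q holds.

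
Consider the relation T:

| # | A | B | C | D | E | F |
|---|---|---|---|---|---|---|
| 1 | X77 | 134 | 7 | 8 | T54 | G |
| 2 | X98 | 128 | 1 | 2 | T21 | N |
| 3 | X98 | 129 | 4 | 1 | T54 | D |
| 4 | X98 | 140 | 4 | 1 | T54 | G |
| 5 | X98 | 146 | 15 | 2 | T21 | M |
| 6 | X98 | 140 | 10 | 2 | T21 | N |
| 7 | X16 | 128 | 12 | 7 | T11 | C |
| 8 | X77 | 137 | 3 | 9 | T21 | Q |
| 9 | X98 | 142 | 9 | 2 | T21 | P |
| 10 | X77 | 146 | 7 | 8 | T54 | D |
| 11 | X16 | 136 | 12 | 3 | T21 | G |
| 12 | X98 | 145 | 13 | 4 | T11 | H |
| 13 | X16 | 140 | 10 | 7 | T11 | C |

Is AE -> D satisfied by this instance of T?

(A=X77, E=T54): rows 1, 10 → D = 8, 8 ✓
(A=X98, E=T21): rows 2, 5, 6, 9 → D = 2, 2, 2, 2 ✓
(A=X98, E=T54): rows 3, 4 → D = 1, 1 ✓
(A=X16, E=T11): rows 7, 13 → D = 7, 7 ✓
(A=X77, E=T21): row 8 → D = 9 ✓
(A=X16, E=T21): row 11 → D = 3 ✓
(A=X98, E=T11): row 12 → D = 4 ✓
Every AE value is associated with a single D value, so AE -> D holds.

Yes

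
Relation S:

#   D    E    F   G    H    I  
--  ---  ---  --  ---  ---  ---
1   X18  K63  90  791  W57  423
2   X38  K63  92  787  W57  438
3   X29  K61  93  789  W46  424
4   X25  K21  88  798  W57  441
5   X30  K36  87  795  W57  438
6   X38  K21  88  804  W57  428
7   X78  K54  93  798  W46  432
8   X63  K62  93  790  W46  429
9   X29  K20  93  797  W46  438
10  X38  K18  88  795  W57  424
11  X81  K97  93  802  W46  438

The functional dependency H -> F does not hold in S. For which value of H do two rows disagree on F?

W57

H=W57: rows 1, 2, 4, 5, 6, 10 → F takes values {90, 92, 88, 87} — violation
H=W46: rows 3, 7, 8, 9, 11 → F = 93, 93, 93, 93, 93 ✓
The only H value with inconsistent F is H=W57.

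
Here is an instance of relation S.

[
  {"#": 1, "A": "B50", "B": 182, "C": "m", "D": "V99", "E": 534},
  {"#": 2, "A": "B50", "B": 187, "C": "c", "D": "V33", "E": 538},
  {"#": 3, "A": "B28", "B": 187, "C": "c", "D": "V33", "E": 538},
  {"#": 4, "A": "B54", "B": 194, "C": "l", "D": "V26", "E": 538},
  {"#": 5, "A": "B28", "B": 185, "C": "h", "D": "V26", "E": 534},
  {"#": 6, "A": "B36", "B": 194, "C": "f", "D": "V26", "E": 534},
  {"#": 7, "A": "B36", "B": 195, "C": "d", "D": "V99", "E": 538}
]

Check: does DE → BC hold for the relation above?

(D=V99, E=534): row 1 → {B,C} = (182, m) ✓
(D=V33, E=538): rows 2, 3 → {B,C} = (187, c), (187, c) ✓
(D=V26, E=538): row 4 → {B,C} = (194, l) ✓
(D=V26, E=534): rows 5, 6 → {B,C} takes values {(185, h), (194, f)} — violation
(D=V99, E=538): row 7 → {B,C} = (195, d) ✓
Two rows agree on DE but differ on BC, so DE → BC does not hold.

No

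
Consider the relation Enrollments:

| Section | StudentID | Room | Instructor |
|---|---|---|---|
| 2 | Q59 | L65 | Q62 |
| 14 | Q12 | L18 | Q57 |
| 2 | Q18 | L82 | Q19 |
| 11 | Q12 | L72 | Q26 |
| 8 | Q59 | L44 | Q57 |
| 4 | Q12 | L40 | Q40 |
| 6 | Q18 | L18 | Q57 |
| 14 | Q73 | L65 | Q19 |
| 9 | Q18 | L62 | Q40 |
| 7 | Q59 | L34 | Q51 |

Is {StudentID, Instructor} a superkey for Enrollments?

Yes

All 10 rows have distinct {StudentID, Instructor} values, so {StudentID, Instructor} → (all attributes) holds and {StudentID, Instructor} is a superkey.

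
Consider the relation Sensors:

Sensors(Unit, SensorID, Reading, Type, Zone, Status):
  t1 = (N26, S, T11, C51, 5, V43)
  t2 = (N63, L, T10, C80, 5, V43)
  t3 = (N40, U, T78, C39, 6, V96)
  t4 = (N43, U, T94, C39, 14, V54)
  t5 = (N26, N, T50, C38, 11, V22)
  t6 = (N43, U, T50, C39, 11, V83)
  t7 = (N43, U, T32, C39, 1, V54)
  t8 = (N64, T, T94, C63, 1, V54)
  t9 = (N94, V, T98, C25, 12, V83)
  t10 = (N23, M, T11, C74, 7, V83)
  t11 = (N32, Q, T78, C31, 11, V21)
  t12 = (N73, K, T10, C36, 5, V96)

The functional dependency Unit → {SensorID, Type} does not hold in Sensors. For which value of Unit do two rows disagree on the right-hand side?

Unit=N26: rows 1, 5 → {SensorID,Type} takes values {(S, C51), (N, C38)} — violation
Unit=N63: row 2 → {SensorID,Type} = (L, C80) ✓
Unit=N40: row 3 → {SensorID,Type} = (U, C39) ✓
Unit=N43: rows 4, 6, 7 → {SensorID,Type} = (U, C39), (U, C39), (U, C39) ✓
Unit=N64: row 8 → {SensorID,Type} = (T, C63) ✓
Unit=N94: row 9 → {SensorID,Type} = (V, C25) ✓
Unit=N23: row 10 → {SensorID,Type} = (M, C74) ✓
Unit=N32: row 11 → {SensorID,Type} = (Q, C31) ✓
Unit=N73: row 12 → {SensorID,Type} = (K, C36) ✓
The only Unit value with inconsistent RHS is Unit=N26.

N26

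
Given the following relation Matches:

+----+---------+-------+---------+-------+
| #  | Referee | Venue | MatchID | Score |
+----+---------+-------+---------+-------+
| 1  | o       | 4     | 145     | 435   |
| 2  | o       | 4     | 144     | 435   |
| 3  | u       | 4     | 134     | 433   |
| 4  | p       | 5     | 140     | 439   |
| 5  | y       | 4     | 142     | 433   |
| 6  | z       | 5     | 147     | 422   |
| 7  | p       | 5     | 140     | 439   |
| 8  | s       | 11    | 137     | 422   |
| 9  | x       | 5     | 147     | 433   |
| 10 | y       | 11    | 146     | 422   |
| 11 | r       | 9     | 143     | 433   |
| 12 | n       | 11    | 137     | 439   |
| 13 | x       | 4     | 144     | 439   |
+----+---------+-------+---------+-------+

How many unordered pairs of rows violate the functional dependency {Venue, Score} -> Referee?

2

(Venue=4, Score=435): all 2 rows agree on Referee — 0 pairs.
(Venue=4, Score=433): violating pairs (3,5) — 1 pair.
(Venue=5, Score=439): all 2 rows agree on Referee — 0 pairs.
(Venue=11, Score=422): violating pairs (8,10) — 1 pair.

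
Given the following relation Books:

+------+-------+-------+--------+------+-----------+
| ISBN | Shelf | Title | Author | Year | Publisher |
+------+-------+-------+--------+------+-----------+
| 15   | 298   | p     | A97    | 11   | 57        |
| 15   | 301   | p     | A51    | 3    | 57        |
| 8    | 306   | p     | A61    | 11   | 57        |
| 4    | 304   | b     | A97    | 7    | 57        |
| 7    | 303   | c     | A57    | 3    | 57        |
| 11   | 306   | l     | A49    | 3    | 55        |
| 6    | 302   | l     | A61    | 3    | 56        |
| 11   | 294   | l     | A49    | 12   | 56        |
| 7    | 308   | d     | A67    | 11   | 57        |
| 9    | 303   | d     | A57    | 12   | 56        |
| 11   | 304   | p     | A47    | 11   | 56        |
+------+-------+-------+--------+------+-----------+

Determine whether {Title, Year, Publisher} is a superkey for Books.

Two distinct rows share (Title=p, Year=11, Publisher=57), so {Title, Year, Publisher} does not determine every attribute — not a superkey.

No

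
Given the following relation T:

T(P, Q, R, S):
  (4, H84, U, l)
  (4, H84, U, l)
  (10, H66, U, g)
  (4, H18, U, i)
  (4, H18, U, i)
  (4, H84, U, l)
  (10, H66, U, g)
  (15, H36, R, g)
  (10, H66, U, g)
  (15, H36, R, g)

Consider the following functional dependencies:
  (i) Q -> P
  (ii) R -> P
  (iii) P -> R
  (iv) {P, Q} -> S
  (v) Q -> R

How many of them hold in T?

(i) Q -> P: every LHS value maps to a single RHS value — holds.
(ii) R -> P: R=U: 8 rows → P takes values {4, 10} — violation — fails.
(iii) P -> R: every LHS value maps to a single RHS value — holds.
(iv) {P, Q} -> S: every LHS value maps to a single RHS value — holds.
(v) Q -> R: every LHS value maps to a single RHS value — holds.
4 of the 5 dependencies hold.

4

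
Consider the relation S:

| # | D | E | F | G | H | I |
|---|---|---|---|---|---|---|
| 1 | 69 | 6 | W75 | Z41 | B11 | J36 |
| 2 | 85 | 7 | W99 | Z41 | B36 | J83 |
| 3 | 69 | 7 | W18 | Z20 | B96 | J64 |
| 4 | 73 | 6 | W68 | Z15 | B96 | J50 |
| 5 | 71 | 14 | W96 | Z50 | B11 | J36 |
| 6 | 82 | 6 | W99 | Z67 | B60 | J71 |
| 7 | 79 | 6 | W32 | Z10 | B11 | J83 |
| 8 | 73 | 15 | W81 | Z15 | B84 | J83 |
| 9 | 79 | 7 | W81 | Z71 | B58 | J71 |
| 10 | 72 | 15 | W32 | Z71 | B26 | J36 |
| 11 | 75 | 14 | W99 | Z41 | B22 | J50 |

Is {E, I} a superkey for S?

All 11 rows have distinct {E, I} values, so {E, I} → (all attributes) holds and {E, I} is a superkey.

Yes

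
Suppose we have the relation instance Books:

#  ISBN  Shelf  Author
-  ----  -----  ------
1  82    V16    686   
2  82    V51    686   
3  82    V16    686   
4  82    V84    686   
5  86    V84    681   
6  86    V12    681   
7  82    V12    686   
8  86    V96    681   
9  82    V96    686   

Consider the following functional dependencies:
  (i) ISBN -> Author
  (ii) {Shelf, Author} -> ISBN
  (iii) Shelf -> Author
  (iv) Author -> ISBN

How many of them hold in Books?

(i) ISBN -> Author: every LHS value maps to a single RHS value — holds.
(ii) {Shelf, Author} -> ISBN: every LHS value maps to a single RHS value — holds.
(iii) Shelf -> Author: Shelf=V84: rows 4, 5 → Author takes values {686, 681} — violation; Shelf=V12: rows 6, 7 → Author takes values {681, 686} — violation; Shelf=V96: rows 8, 9 → Author takes values {681, 686} — violation — fails.
(iv) Author -> ISBN: every LHS value maps to a single RHS value — holds.
3 of the 4 dependencies hold.

3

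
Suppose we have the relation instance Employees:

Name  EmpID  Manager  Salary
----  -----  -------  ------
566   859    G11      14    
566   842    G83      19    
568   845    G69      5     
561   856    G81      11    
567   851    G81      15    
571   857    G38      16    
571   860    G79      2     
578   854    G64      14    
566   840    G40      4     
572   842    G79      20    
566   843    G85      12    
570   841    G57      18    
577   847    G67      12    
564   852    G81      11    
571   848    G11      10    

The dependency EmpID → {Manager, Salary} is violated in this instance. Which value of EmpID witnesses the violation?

842

EmpID=859: 1 row → {Manager,Salary} = (G11, 14) ✓
EmpID=842: 2 rows → {Manager,Salary} takes values {(G83, 19), (G79, 20)} — violation
EmpID=845: 1 row → {Manager,Salary} = (G69, 5) ✓
EmpID=856: 1 row → {Manager,Salary} = (G81, 11) ✓
EmpID=851: 1 row → {Manager,Salary} = (G81, 15) ✓
EmpID=857: 1 row → {Manager,Salary} = (G38, 16) ✓
EmpID=860: 1 row → {Manager,Salary} = (G79, 2) ✓
EmpID=854: 1 row → {Manager,Salary} = (G64, 14) ✓
EmpID=840: 1 row → {Manager,Salary} = (G40, 4) ✓
EmpID=843: 1 row → {Manager,Salary} = (G85, 12) ✓
EmpID=841: 1 row → {Manager,Salary} = (G57, 18) ✓
EmpID=847: 1 row → {Manager,Salary} = (G67, 12) ✓
EmpID=852: 1 row → {Manager,Salary} = (G81, 11) ✓
EmpID=848: 1 row → {Manager,Salary} = (G11, 10) ✓
The only EmpID value with inconsistent RHS is EmpID=842.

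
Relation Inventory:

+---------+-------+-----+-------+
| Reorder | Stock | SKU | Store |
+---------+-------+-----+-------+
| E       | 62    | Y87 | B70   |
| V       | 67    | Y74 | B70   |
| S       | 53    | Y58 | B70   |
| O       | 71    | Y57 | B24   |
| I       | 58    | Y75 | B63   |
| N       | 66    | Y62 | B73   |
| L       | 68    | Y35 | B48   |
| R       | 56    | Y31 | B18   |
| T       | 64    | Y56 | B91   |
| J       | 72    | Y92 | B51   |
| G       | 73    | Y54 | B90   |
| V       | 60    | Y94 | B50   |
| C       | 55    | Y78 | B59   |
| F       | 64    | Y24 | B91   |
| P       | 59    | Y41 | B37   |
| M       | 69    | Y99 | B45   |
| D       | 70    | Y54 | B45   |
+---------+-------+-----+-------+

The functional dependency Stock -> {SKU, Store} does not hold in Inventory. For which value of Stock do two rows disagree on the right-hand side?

Stock=62: 1 row → {SKU,Store} = (Y87, B70) ✓
Stock=67: 1 row → {SKU,Store} = (Y74, B70) ✓
Stock=53: 1 row → {SKU,Store} = (Y58, B70) ✓
Stock=71: 1 row → {SKU,Store} = (Y57, B24) ✓
Stock=58: 1 row → {SKU,Store} = (Y75, B63) ✓
Stock=66: 1 row → {SKU,Store} = (Y62, B73) ✓
Stock=68: 1 row → {SKU,Store} = (Y35, B48) ✓
Stock=56: 1 row → {SKU,Store} = (Y31, B18) ✓
Stock=64: 2 rows → {SKU,Store} takes values {(Y56, B91), (Y24, B91)} — violation
Stock=72: 1 row → {SKU,Store} = (Y92, B51) ✓
Stock=73: 1 row → {SKU,Store} = (Y54, B90) ✓
Stock=60: 1 row → {SKU,Store} = (Y94, B50) ✓
Stock=55: 1 row → {SKU,Store} = (Y78, B59) ✓
Stock=59: 1 row → {SKU,Store} = (Y41, B37) ✓
Stock=69: 1 row → {SKU,Store} = (Y99, B45) ✓
Stock=70: 1 row → {SKU,Store} = (Y54, B45) ✓
The only Stock value with inconsistent RHS is Stock=64.

64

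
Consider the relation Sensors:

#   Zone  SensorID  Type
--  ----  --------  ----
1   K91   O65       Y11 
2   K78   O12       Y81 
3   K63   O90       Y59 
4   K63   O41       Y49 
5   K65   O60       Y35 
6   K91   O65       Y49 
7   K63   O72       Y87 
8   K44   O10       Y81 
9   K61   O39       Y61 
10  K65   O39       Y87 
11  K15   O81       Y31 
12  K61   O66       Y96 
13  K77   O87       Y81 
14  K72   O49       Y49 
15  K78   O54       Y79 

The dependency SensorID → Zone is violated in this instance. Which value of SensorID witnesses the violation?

SensorID=O65: rows 1, 6 → Zone = K91, K91 ✓
SensorID=O12: row 2 → Zone = K78 ✓
SensorID=O90: row 3 → Zone = K63 ✓
SensorID=O41: row 4 → Zone = K63 ✓
SensorID=O60: row 5 → Zone = K65 ✓
SensorID=O72: row 7 → Zone = K63 ✓
SensorID=O10: row 8 → Zone = K44 ✓
SensorID=O39: rows 9, 10 → Zone takes values {K61, K65} — violation
SensorID=O81: row 11 → Zone = K15 ✓
SensorID=O66: row 12 → Zone = K61 ✓
SensorID=O87: row 13 → Zone = K77 ✓
SensorID=O49: row 14 → Zone = K72 ✓
SensorID=O54: row 15 → Zone = K78 ✓
The only SensorID value with inconsistent Zone is SensorID=O39.

O39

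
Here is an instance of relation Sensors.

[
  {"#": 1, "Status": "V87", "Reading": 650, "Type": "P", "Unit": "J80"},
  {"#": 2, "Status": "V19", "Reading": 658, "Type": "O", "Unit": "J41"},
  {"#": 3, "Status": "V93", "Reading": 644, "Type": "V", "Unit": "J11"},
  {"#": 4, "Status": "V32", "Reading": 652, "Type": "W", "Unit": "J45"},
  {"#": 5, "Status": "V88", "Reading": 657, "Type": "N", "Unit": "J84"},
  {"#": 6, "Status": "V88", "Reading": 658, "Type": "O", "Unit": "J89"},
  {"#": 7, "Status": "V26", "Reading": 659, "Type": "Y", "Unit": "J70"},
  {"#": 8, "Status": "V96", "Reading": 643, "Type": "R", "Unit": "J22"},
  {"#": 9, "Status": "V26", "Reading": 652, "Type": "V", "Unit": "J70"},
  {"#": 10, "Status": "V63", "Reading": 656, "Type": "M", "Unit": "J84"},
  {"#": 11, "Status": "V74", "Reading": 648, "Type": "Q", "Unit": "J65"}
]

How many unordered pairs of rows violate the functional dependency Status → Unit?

Status=V88: violating pairs (5,6) — 1 pair.
Status=V26: all 2 rows agree on Unit — 0 pairs.

1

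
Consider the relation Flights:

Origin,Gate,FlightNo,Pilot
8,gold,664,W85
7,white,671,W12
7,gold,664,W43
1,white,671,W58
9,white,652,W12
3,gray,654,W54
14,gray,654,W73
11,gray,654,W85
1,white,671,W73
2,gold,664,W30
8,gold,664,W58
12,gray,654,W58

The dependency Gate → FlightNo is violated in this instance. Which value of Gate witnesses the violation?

Gate=gold: 4 rows → FlightNo = 664, 664, 664, 664 ✓
Gate=white: 4 rows → FlightNo takes values {671, 652} — violation
Gate=gray: 4 rows → FlightNo = 654, 654, 654, 654 ✓
The only Gate value with inconsistent FlightNo is Gate=white.

white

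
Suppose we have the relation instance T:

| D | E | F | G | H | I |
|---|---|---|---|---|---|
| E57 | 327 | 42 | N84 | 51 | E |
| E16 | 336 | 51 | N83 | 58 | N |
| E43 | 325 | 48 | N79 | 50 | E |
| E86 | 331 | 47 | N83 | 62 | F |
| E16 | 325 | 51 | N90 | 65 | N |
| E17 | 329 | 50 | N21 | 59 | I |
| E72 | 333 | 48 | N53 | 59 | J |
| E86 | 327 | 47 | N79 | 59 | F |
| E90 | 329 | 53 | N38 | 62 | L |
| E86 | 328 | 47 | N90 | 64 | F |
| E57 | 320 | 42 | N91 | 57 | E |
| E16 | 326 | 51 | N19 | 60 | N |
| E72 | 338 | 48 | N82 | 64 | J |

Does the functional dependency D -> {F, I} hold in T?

Yes

D=E57: 2 rows → {F,I} = (42, E), (42, E) ✓
D=E16: 3 rows → {F,I} = (51, N), (51, N), (51, N) ✓
D=E43: 1 row → {F,I} = (48, E) ✓
D=E86: 3 rows → {F,I} = (47, F), (47, F), (47, F) ✓
D=E17: 1 row → {F,I} = (50, I) ✓
D=E72: 2 rows → {F,I} = (48, J), (48, J) ✓
D=E90: 1 row → {F,I} = (53, L) ✓
Every D value is associated with a single {F, I} value, so D -> {F, I} holds.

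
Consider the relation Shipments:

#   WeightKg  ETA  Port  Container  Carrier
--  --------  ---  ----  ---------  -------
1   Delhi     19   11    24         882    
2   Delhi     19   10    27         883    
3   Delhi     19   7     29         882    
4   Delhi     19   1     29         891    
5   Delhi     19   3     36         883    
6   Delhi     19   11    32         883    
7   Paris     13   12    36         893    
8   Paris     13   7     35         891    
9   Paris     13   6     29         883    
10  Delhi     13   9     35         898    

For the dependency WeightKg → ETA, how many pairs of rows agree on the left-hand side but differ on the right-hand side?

6

WeightKg=Delhi: violating pairs (1,10), (2,10), (3,10), (4,10), (5,10), (6,10) — 6 pairs.
WeightKg=Paris: all 3 rows agree on ETA — 0 pairs.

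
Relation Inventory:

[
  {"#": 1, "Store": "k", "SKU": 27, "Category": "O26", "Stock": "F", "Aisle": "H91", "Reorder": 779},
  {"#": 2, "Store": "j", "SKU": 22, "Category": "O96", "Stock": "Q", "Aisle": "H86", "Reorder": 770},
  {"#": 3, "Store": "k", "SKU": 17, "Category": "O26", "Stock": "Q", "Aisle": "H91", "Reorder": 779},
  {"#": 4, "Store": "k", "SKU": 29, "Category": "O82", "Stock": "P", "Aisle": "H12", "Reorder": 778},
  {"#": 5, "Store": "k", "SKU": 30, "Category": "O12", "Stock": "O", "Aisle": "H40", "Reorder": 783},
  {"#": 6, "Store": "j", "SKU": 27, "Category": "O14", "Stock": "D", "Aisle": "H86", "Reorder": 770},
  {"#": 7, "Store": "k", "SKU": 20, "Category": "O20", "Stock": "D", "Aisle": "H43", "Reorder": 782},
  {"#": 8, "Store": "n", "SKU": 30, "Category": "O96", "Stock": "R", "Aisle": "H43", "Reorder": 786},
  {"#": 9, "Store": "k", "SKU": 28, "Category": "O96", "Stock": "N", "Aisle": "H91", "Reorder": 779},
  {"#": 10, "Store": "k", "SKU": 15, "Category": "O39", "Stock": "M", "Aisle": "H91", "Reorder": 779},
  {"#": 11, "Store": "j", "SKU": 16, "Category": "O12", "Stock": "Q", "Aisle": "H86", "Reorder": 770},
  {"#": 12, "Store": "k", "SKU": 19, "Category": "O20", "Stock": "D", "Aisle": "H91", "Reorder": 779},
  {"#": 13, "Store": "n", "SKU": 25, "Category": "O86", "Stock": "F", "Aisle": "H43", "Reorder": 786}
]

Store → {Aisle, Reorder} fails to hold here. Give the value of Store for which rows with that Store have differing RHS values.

k

Store=k: rows 1, 3, 4, 5, 7, 9, 10, 12 → {Aisle,Reorder} takes values {(H91, 779), (H12, 778), (H40, 783), (H43, 782)} — violation
Store=j: rows 2, 6, 11 → {Aisle,Reorder} = (H86, 770), (H86, 770), (H86, 770) ✓
Store=n: rows 8, 13 → {Aisle,Reorder} = (H43, 786), (H43, 786) ✓
The only Store value with inconsistent RHS is Store=k.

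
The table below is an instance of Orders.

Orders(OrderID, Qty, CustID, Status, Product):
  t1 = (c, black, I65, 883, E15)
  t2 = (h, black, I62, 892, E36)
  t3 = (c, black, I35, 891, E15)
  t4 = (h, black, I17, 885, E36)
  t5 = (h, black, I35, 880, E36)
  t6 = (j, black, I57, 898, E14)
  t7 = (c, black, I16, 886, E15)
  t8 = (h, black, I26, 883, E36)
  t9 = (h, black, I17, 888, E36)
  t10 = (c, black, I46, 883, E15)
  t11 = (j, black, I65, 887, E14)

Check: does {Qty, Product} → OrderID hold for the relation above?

Yes

(Qty=black, Product=E15): rows 1, 3, 7, 10 → OrderID = c, c, c, c ✓
(Qty=black, Product=E36): rows 2, 4, 5, 8, 9 → OrderID = h, h, h, h, h ✓
(Qty=black, Product=E14): rows 6, 11 → OrderID = j, j ✓
Every {Qty, Product} value is associated with a single OrderID value, so {Qty, Product} → OrderID holds.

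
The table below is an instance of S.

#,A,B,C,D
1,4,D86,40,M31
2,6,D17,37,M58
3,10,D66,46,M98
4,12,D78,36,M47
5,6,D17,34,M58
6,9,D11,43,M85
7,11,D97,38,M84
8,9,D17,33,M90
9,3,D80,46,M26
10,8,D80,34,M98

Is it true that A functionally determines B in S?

No

A=4: row 1 → B = D86 ✓
A=6: rows 2, 5 → B = D17, D17 ✓
A=10: row 3 → B = D66 ✓
A=12: row 4 → B = D78 ✓
A=9: rows 6, 8 → B takes values {D11, D17} — violation
A=11: row 7 → B = D97 ✓
A=3: row 9 → B = D80 ✓
A=8: row 10 → B = D80 ✓
Two rows agree on A but differ on B, so A -> B does not hold.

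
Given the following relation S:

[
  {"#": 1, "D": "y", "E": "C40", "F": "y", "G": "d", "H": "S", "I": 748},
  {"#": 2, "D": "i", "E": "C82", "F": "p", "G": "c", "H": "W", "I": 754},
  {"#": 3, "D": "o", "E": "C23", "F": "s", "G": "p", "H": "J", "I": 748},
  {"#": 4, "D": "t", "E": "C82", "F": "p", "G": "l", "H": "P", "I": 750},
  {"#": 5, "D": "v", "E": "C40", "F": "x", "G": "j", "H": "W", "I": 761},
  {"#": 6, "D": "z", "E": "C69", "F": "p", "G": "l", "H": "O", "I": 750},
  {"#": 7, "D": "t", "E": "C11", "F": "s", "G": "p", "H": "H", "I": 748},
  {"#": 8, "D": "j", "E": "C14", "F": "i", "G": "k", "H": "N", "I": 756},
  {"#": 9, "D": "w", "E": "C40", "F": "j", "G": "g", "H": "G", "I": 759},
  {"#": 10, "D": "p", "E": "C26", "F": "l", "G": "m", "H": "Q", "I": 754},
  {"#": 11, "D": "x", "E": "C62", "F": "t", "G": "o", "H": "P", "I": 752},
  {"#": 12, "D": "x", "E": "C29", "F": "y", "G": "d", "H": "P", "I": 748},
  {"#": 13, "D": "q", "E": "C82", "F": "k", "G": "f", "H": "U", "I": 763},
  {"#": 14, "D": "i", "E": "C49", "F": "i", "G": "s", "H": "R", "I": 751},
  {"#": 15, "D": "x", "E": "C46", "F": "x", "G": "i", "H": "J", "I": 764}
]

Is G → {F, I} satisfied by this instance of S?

Yes

G=d: rows 1, 12 → {F,I} = (y, 748), (y, 748) ✓
G=c: row 2 → {F,I} = (p, 754) ✓
G=p: rows 3, 7 → {F,I} = (s, 748), (s, 748) ✓
G=l: rows 4, 6 → {F,I} = (p, 750), (p, 750) ✓
G=j: row 5 → {F,I} = (x, 761) ✓
G=k: row 8 → {F,I} = (i, 756) ✓
G=g: row 9 → {F,I} = (j, 759) ✓
G=m: row 10 → {F,I} = (l, 754) ✓
G=o: row 11 → {F,I} = (t, 752) ✓
G=f: row 13 → {F,I} = (k, 763) ✓
G=s: row 14 → {F,I} = (i, 751) ✓
G=i: row 15 → {F,I} = (x, 764) ✓
Every G value is associated with a single {F, I} value, so G → {F, I} holds.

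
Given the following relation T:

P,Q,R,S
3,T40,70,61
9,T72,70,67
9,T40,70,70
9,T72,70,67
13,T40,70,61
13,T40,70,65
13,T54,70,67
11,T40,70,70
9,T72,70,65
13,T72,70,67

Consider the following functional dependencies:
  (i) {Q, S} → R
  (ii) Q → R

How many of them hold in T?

(i) {Q, S} → R: every LHS value maps to a single RHS value — holds.
(ii) Q → R: every LHS value maps to a single RHS value — holds.
2 of the 2 dependencies hold.

2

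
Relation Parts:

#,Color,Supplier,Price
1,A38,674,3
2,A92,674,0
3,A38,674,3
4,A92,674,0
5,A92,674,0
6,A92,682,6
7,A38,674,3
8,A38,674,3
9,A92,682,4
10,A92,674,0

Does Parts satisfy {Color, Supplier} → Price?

(Color=A38, Supplier=674): rows 1, 3, 7, 8 → Price = 3, 3, 3, 3 ✓
(Color=A92, Supplier=674): rows 2, 4, 5, 10 → Price = 0, 0, 0, 0 ✓
(Color=A92, Supplier=682): rows 6, 9 → Price takes values {6, 4} — violation
Two rows agree on {Color, Supplier} but differ on Price, so {Color, Supplier} → Price does not hold.

No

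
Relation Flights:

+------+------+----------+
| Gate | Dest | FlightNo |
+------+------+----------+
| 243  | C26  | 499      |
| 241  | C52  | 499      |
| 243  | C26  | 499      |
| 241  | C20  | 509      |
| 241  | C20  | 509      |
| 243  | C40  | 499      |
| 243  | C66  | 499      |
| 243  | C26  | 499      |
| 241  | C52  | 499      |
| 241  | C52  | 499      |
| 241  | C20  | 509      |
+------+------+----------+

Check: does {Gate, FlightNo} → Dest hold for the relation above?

No

(Gate=243, FlightNo=499): 5 rows → Dest takes values {C26, C40, C66} — violation
(Gate=241, FlightNo=499): 3 rows → Dest = C52, C52, C52 ✓
(Gate=241, FlightNo=509): 3 rows → Dest = C20, C20, C20 ✓
Two rows agree on {Gate, FlightNo} but differ on Dest, so {Gate, FlightNo} → Dest does not hold.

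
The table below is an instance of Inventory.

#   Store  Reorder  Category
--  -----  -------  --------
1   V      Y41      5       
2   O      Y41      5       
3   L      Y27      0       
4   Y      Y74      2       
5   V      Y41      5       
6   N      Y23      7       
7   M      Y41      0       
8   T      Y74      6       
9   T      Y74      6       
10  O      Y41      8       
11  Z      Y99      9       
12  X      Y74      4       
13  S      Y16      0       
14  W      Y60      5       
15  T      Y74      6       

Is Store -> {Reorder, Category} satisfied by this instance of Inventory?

No

Store=V: rows 1, 5 → {Reorder,Category} = (Y41, 5), (Y41, 5) ✓
Store=O: rows 2, 10 → {Reorder,Category} takes values {(Y41, 5), (Y41, 8)} — violation
Store=L: row 3 → {Reorder,Category} = (Y27, 0) ✓
Store=Y: row 4 → {Reorder,Category} = (Y74, 2) ✓
Store=N: row 6 → {Reorder,Category} = (Y23, 7) ✓
Store=M: row 7 → {Reorder,Category} = (Y41, 0) ✓
Store=T: rows 8, 9, 15 → {Reorder,Category} = (Y74, 6), (Y74, 6), (Y74, 6) ✓
Store=Z: row 11 → {Reorder,Category} = (Y99, 9) ✓
Store=X: row 12 → {Reorder,Category} = (Y74, 4) ✓
Store=S: row 13 → {Reorder,Category} = (Y16, 0) ✓
Store=W: row 14 → {Reorder,Category} = (Y60, 5) ✓
Two rows agree on Store but differ on {Reorder, Category}, so Store -> {Reorder, Category} does not hold.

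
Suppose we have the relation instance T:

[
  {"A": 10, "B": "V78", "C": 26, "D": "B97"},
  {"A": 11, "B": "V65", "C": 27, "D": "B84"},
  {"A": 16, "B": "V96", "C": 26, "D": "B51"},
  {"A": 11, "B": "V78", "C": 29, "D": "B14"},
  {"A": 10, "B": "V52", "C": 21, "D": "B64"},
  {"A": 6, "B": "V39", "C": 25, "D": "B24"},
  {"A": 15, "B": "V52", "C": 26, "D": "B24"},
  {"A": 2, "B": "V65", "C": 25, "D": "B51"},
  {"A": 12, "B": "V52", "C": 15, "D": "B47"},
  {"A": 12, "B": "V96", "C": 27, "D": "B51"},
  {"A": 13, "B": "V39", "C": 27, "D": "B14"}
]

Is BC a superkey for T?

Yes

All 11 rows have distinct BC values, so BC → (all attributes) holds and BC is a superkey.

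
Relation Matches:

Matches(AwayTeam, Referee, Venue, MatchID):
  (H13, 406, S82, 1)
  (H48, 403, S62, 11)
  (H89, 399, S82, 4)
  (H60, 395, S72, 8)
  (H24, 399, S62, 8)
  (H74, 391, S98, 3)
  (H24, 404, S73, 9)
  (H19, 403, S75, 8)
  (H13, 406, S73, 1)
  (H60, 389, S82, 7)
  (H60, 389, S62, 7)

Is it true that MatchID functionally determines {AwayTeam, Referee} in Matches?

MatchID=1: 2 rows → {AwayTeam,Referee} = (H13, 406), (H13, 406) ✓
MatchID=11: 1 row → {AwayTeam,Referee} = (H48, 403) ✓
MatchID=4: 1 row → {AwayTeam,Referee} = (H89, 399) ✓
MatchID=8: 3 rows → {AwayTeam,Referee} takes values {(H60, 395), (H24, 399), (H19, 403)} — violation
MatchID=3: 1 row → {AwayTeam,Referee} = (H74, 391) ✓
MatchID=9: 1 row → {AwayTeam,Referee} = (H24, 404) ✓
MatchID=7: 2 rows → {AwayTeam,Referee} = (H60, 389), (H60, 389) ✓
Two rows agree on MatchID but differ on {AwayTeam, Referee}, so MatchID → {AwayTeam, Referee} does not hold.

No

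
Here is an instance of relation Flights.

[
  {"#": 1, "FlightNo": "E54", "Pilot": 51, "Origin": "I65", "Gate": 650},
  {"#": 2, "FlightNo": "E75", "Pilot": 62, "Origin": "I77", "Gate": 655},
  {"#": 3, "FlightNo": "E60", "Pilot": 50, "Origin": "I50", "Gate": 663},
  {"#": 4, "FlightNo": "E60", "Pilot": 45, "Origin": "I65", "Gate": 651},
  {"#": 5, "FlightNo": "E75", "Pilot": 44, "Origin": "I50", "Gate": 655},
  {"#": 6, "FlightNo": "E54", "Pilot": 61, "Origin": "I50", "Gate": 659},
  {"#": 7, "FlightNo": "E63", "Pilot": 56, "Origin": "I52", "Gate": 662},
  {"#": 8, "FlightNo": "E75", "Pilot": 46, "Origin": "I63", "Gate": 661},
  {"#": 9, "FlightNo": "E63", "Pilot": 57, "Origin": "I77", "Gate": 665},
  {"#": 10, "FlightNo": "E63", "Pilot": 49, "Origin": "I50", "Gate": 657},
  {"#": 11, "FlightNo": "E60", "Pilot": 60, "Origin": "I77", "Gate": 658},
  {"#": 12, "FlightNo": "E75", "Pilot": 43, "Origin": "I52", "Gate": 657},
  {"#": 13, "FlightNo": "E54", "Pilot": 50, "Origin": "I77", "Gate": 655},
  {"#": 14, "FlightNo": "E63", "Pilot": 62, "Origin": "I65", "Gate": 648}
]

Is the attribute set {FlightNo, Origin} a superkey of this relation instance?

Yes

All 14 rows have distinct {FlightNo, Origin} values, so {FlightNo, Origin} → (all attributes) holds and {FlightNo, Origin} is a superkey.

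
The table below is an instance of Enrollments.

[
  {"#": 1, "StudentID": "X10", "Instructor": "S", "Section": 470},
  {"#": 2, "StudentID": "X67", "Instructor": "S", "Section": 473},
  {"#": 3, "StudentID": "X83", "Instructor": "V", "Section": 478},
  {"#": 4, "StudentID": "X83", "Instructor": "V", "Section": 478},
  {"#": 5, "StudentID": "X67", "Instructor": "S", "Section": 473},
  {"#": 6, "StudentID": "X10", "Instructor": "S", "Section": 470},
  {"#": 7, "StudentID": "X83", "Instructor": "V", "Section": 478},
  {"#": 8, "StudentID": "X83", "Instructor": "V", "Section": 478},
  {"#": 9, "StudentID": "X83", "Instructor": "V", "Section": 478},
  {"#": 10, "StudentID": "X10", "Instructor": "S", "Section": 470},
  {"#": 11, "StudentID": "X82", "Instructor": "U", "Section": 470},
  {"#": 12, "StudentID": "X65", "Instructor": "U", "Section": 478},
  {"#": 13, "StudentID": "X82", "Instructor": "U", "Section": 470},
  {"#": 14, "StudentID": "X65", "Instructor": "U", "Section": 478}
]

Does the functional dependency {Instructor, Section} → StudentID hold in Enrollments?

Yes

(Instructor=S, Section=470): rows 1, 6, 10 → StudentID = X10, X10, X10 ✓
(Instructor=S, Section=473): rows 2, 5 → StudentID = X67, X67 ✓
(Instructor=V, Section=478): rows 3, 4, 7, 8, 9 → StudentID = X83, X83, X83, X83, X83 ✓
(Instructor=U, Section=470): rows 11, 13 → StudentID = X82, X82 ✓
(Instructor=U, Section=478): rows 12, 14 → StudentID = X65, X65 ✓
Every {Instructor, Section} value is associated with a single StudentID value, so {Instructor, Section} → StudentID holds.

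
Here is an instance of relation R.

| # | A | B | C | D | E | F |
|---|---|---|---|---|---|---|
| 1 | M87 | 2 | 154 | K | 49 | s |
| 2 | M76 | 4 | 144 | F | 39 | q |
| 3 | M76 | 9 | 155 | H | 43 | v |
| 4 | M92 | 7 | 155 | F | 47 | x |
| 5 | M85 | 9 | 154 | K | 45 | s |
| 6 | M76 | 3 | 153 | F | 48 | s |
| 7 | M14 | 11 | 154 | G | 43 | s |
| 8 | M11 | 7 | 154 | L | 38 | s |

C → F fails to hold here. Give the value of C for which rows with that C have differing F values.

C=154: rows 1, 5, 7, 8 → F = s, s, s, s ✓
C=144: row 2 → F = q ✓
C=155: rows 3, 4 → F takes values {v, x} — violation
C=153: row 6 → F = s ✓
The only C value with inconsistent F is C=155.

155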